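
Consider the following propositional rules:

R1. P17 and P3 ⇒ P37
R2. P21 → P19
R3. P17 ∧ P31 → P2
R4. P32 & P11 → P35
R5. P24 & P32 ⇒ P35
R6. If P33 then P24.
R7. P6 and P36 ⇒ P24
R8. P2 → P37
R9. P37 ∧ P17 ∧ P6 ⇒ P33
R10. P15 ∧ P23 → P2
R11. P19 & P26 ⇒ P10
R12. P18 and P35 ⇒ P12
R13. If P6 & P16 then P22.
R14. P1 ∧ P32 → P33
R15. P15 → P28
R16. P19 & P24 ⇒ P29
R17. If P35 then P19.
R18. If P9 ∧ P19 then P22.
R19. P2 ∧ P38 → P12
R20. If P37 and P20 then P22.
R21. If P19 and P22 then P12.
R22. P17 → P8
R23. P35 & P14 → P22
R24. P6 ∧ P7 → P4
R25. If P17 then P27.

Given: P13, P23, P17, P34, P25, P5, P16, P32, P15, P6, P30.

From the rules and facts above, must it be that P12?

Yes

P2  (by R10: P15, P23)
P22  (by R13: P6, P16)
P37  (by R8: P2)
P33  (by R9: P37, P17, P6)
P24  (by R6: P33)
P35  (by R5: P24, P32)
P19  (by R17: P35)
P12  (by R21: P19, P22)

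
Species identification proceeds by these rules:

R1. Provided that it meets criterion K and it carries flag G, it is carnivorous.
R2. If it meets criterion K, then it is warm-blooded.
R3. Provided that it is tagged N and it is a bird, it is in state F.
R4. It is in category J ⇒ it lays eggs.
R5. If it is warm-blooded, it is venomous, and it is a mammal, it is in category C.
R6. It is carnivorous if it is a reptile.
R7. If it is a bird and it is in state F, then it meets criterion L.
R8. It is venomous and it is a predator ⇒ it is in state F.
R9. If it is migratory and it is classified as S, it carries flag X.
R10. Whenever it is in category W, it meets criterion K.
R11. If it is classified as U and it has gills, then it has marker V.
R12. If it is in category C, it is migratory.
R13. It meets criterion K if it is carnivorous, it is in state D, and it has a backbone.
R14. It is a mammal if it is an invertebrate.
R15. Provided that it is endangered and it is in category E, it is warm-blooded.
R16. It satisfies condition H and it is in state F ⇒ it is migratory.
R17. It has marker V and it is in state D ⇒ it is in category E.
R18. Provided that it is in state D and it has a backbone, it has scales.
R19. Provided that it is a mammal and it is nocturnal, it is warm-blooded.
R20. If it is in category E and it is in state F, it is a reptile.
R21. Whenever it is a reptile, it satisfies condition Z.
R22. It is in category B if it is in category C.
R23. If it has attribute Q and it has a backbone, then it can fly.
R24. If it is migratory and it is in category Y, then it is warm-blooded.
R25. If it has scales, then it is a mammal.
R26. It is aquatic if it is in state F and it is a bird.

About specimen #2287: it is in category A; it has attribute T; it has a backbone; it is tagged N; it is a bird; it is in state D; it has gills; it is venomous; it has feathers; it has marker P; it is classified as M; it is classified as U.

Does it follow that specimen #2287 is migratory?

By R3 (it is tagged N, it is a bird): it is in state F.
By R11 (it is classified as U, it has gills): it has marker V.
By R17 (it has marker V, it is in state D): it is in category E.
By R18 (it is in state D, it has a backbone): it has scales.
By R20 (it is in category E, it is in state F): it is a reptile.
By R25 (it has scales): it is a mammal.
By R6 (it is a reptile): it is carnivorous.
By R13 (it is carnivorous, it is in state D, it has a backbone): it meets criterion K.
By R2 (it meets criterion K): it is warm-blooded.
By R5 (it is warm-blooded, it is venomous, it is a mammal): it is in category C.
By R12 (it is in category C): it is migratory.

Yes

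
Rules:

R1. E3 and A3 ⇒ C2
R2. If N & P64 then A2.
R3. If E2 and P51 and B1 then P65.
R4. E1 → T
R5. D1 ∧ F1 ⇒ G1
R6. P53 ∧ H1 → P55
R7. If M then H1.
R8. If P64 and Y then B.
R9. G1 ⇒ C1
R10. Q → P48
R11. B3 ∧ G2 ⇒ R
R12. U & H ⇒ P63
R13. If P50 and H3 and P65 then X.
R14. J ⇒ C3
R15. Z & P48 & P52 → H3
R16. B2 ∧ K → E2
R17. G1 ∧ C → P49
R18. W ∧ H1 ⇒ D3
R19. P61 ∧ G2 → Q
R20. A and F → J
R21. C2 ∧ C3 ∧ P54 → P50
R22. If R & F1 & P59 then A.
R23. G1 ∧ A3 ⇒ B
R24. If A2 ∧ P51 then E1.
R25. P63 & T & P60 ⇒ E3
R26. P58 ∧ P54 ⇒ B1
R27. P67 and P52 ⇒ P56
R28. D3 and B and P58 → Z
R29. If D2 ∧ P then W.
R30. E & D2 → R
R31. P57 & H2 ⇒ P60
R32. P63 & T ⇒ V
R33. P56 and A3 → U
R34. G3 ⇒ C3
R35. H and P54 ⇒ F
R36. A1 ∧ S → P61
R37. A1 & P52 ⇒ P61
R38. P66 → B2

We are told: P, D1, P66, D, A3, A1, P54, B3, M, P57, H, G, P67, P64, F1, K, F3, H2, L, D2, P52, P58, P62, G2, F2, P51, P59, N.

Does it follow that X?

A2  (by R2: N, P64)
G1  (by R5: D1, F1)
H1  (by R7: M)
R  (by R11: B3, G2)
A  (by R22: R, F1, P59)
B  (by R23: G1, A3)
E1  (by R24: A2, P51)
B1  (by R26: P58, P54)
P56  (by R27: P67, P52)
W  (by R29: D2, P)
P60  (by R31: P57, H2)
U  (by R33: P56, A3)
F  (by R35: H, P54)
P61  (by R37: A1, P52)
B2  (by R38: P66)
T  (by R4: E1)
P63  (by R12: U, H)
E2  (by R16: B2, K)
D3  (by R18: W, H1)
Q  (by R19: P61, G2)
J  (by R20: A, F)
E3  (by R25: P63, T, P60)
Z  (by R28: D3, B, P58)
C2  (by R1: E3, A3)
P65  (by R3: E2, P51, B1)
P48  (by R10: Q)
C3  (by R14: J)
H3  (by R15: Z, P48, P52)
P50  (by R21: C2, C3, P54)
X  (by R13: P50, H3, P65)

Yes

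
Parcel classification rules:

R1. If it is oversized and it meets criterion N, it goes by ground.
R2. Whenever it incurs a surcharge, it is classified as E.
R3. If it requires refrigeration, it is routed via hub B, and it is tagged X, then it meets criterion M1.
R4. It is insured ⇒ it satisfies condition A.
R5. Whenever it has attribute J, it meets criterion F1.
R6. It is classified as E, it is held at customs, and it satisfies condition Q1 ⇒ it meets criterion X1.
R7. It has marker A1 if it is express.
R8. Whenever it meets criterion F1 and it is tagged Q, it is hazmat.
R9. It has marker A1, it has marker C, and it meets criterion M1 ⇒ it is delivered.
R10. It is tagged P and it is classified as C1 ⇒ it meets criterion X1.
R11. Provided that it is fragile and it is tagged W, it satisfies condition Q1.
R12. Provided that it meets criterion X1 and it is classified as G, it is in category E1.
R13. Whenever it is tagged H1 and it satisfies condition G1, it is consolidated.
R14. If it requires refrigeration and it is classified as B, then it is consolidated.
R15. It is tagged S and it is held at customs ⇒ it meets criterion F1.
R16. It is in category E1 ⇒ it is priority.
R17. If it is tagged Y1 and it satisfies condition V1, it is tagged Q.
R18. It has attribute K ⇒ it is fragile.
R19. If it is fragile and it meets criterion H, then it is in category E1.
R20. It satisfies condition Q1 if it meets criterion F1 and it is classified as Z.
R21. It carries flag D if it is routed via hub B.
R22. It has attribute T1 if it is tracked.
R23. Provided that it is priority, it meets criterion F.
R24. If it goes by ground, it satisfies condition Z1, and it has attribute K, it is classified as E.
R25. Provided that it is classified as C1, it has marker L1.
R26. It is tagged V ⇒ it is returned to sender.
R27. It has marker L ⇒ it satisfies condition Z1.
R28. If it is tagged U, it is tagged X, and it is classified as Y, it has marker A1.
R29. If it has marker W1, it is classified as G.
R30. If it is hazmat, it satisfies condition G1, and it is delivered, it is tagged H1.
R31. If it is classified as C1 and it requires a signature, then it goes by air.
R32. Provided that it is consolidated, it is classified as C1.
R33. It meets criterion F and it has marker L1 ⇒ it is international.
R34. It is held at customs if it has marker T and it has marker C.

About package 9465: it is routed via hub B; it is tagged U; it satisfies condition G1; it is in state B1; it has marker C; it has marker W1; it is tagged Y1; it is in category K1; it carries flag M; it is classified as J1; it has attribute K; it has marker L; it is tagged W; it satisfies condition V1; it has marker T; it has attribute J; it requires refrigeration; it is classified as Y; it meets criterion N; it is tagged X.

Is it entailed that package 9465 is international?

No

Forward chaining from the given facts derives: meets criterion M1, meets criterion F1, is tagged Q, is fragile, carries flag D, satisfies condition Z1, has marker A1, is classified as G, is held at customs, is hazmat, is delivered, satisfies condition Q1, is tagged H1, is consolidated, is classified as C1, has marker L1.
The only rule concluding "it is international" is R33, which needs "it meets criterion F"; that is never established.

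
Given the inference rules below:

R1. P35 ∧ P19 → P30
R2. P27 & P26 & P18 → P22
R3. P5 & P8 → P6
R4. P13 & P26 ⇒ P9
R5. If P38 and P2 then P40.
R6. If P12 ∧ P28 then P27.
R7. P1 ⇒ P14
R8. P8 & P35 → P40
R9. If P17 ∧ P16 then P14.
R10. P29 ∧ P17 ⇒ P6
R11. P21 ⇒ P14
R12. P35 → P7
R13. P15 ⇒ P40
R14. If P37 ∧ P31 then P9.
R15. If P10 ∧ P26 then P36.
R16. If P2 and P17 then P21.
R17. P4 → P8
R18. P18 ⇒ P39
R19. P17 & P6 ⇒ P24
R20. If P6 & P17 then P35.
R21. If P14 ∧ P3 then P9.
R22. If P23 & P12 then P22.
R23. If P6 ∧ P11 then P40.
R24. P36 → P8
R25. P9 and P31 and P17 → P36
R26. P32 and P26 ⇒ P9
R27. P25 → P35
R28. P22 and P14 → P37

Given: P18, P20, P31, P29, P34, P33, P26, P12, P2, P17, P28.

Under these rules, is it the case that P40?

P27  (by R6: P12, P28)
P6  (by R10: P29, P17)
P21  (by R16: P2, P17)
P35  (by R20: P6, P17)
P22  (by R2: P27, P26, P18)
P14  (by R11: P21)
P37  (by R28: P22, P14)
P9  (by R14: P37, P31)
P36  (by R25: P9, P31, P17)
P8  (by R24: P36)
P40  (by R8: P8, P35)

Yes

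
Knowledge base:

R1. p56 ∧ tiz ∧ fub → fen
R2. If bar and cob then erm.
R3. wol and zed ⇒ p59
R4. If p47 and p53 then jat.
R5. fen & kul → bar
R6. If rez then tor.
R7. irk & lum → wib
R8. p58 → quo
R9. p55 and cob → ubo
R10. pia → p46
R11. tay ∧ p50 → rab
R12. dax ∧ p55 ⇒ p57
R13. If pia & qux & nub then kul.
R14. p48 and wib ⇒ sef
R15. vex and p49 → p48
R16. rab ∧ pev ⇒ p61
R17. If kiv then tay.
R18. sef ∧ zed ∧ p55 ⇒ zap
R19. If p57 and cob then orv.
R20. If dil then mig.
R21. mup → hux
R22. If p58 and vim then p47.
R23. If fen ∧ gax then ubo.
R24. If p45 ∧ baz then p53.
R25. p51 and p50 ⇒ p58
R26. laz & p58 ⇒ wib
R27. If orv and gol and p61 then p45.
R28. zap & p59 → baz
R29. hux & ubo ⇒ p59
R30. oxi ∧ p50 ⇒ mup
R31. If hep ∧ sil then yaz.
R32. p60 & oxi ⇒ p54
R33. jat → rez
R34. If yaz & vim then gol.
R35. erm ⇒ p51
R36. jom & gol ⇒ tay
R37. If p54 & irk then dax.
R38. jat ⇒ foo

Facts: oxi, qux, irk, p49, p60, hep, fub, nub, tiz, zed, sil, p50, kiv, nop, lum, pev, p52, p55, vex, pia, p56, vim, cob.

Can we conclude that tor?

Yes

fen  (by R1: p56, tiz, fub)
wib  (by R7: irk, lum)
ubo  (by R9: p55, cob)
kul  (by R13: pia, qux, nub)
p48  (by R15: vex, p49)
tay  (by R17: kiv)
mup  (by R30: oxi, p50)
yaz  (by R31: hep, sil)
p54  (by R32: p60, oxi)
gol  (by R34: yaz, vim)
dax  (by R37: p54, irk)
bar  (by R5: fen, kul)
rab  (by R11: tay, p50)
p57  (by R12: dax, p55)
sef  (by R14: p48, wib)
p61  (by R16: rab, pev)
zap  (by R18: sef, zed, p55)
orv  (by R19: p57, cob)
hux  (by R21: mup)
p45  (by R27: orv, gol, p61)
p59  (by R29: hux, ubo)
erm  (by R2: bar, cob)
baz  (by R28: zap, p59)
p51  (by R35: erm)
p53  (by R24: p45, baz)
p58  (by R25: p51, p50)
p47  (by R22: p58, vim)
jat  (by R4: p47, p53)
rez  (by R33: jat)
tor  (by R6: rez)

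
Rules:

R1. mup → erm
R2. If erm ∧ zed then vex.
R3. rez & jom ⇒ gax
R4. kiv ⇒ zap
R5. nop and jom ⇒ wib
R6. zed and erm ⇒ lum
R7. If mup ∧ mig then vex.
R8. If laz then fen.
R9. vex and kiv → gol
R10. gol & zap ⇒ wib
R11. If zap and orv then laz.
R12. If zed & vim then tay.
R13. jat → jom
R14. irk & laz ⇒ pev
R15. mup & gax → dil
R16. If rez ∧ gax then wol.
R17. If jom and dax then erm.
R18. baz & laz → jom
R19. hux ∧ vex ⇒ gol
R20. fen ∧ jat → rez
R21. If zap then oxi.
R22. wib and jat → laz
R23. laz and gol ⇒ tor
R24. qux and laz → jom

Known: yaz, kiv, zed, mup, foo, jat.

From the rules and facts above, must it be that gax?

Yes

erm  (by R1: mup)
vex  (by R2: erm, zed)
zap  (by R4: kiv)
gol  (by R9: vex, kiv)
wib  (by R10: gol, zap)
jom  (by R13: jat)
laz  (by R22: wib, jat)
fen  (by R8: laz)
rez  (by R20: fen, jat)
gax  (by R3: rez, jom)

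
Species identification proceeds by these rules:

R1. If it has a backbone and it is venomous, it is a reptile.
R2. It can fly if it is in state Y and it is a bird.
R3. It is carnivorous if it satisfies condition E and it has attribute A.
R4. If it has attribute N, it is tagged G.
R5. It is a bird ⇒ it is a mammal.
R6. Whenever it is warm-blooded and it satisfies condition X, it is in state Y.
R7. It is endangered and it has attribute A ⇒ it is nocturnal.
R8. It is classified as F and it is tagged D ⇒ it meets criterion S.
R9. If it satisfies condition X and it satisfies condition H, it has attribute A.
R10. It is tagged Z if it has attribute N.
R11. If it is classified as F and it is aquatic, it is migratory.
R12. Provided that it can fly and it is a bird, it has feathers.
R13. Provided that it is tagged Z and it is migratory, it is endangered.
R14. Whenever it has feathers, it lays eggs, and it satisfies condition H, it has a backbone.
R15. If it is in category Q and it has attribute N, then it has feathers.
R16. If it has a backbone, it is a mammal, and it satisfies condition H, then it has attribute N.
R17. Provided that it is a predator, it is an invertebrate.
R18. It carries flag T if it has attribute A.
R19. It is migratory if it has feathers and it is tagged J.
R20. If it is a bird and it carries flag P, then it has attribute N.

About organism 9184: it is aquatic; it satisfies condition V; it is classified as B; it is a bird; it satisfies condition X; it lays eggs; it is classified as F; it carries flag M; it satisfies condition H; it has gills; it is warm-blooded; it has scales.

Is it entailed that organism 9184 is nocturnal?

Yes

By R5 (it is a bird): it is a mammal.
By R6 (it is warm-blooded, it satisfies condition X): it is in state Y.
By R9 (it satisfies condition X, it satisfies condition H): it has attribute A.
By R11 (it is classified as F, it is aquatic): it is migratory.
By R2 (it is in state Y, it is a bird): it can fly.
By R12 (it can fly, it is a bird): it has feathers.
By R14 (it has feathers, it lays eggs, it satisfies condition H): it has a backbone.
By R16 (it has a backbone, it is a mammal, it satisfies condition H): it has attribute N.
By R10 (it has attribute N): it is tagged Z.
By R13 (it is tagged Z, it is migratory): it is endangered.
By R7 (it is endangered, it has attribute A): it is nocturnal.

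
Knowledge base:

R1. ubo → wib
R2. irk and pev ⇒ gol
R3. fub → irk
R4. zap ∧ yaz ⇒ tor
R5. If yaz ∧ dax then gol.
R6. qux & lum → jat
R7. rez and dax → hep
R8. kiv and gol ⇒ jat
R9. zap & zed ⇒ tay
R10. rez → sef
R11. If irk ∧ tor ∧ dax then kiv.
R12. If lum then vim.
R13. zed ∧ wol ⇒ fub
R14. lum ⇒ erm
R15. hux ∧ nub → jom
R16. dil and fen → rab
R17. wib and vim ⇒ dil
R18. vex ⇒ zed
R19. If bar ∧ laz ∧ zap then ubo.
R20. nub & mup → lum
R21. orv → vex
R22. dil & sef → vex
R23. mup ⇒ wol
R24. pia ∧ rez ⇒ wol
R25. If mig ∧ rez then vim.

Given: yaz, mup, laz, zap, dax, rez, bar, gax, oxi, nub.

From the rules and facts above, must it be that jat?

tor  (by R4: zap, yaz)
gol  (by R5: yaz, dax)
sef  (by R10: rez)
ubo  (by R19: bar, laz, zap)
lum  (by R20: nub, mup)
wol  (by R23: mup)
wib  (by R1: ubo)
vim  (by R12: lum)
dil  (by R17: wib, vim)
vex  (by R22: dil, sef)
zed  (by R18: vex)
fub  (by R13: zed, wol)
irk  (by R3: fub)
kiv  (by R11: irk, tor, dax)
jat  (by R8: kiv, gol)

Yes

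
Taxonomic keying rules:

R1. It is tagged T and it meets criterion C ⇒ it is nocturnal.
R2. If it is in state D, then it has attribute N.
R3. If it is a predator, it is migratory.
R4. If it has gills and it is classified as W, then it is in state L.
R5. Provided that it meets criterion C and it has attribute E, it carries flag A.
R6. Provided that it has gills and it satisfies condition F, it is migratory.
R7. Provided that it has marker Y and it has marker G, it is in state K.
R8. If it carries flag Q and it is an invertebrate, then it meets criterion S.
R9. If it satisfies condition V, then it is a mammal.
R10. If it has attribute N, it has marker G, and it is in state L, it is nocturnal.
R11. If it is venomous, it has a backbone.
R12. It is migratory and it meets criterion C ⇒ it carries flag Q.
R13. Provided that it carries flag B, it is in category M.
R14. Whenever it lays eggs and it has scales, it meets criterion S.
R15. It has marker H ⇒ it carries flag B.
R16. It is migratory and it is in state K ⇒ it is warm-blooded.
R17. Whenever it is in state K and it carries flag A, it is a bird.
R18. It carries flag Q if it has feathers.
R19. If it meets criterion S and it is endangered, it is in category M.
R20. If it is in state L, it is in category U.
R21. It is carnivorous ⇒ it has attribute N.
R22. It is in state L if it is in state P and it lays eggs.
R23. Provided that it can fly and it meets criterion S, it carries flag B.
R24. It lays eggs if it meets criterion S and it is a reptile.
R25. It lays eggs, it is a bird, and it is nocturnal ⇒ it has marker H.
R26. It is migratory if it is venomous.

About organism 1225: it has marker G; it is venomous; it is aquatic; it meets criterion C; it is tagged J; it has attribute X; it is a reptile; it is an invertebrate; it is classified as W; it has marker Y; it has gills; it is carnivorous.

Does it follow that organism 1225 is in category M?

No

Forward chaining from the given facts derives: is in state L, is in state K, has a backbone, is in category U, has attribute N, is migratory, is nocturnal, carries flag Q, is warm-blooded, meets criterion S, lays eggs.
Rules concluding "it is in category M": R13 needs "it carries flag B"; R19 needs "it is endangered" — none of these are established.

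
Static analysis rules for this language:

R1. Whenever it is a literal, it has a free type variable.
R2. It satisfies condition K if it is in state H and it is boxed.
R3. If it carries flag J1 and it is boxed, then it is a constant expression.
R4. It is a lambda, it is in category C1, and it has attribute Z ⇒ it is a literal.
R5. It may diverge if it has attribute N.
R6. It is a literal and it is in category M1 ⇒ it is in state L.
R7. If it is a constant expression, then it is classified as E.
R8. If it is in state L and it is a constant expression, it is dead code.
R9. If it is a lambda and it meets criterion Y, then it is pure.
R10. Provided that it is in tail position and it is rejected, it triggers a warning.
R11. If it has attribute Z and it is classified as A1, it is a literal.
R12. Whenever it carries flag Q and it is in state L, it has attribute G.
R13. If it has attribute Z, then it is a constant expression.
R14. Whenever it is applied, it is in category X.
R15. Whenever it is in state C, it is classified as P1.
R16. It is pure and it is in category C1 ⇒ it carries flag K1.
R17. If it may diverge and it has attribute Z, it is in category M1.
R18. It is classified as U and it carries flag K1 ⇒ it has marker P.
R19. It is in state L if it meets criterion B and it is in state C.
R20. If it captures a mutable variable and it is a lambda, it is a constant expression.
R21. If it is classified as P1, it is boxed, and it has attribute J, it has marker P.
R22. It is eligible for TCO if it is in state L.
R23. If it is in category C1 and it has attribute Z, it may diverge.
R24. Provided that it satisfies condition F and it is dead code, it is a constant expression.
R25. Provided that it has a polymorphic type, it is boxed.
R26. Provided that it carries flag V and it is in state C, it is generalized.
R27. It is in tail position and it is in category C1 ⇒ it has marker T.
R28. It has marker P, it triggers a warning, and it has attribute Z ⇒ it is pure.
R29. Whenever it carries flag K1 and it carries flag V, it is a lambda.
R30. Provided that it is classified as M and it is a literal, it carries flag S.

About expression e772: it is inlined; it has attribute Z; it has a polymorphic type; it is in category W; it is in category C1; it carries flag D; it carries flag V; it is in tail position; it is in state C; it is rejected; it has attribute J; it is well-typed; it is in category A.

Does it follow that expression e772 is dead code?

Yes

By R10 (it is in tail position, it is rejected): it triggers a warning.
By R13 (it has attribute Z): it is a constant expression.
By R15 (it is in state C): it is classified as P1.
By R23 (it is in category C1, it has attribute Z): it may diverge.
By R25 (it has a polymorphic type): it is boxed.
By R17 (it may diverge, it has attribute Z): it is in category M1.
By R21 (it is classified as P1, it is boxed, it has attribute J): it has marker P.
By R28 (it has marker P, it triggers a warning, it has attribute Z): it is pure.
By R16 (it is pure, it is in category C1): it carries flag K1.
By R29 (it carries flag K1, it carries flag V): it is a lambda.
By R4 (it is a lambda, it is in category C1, it has attribute Z): it is a literal.
By R6 (it is a literal, it is in category M1): it is in state L.
By R8 (it is in state L, it is a constant expression): it is dead code.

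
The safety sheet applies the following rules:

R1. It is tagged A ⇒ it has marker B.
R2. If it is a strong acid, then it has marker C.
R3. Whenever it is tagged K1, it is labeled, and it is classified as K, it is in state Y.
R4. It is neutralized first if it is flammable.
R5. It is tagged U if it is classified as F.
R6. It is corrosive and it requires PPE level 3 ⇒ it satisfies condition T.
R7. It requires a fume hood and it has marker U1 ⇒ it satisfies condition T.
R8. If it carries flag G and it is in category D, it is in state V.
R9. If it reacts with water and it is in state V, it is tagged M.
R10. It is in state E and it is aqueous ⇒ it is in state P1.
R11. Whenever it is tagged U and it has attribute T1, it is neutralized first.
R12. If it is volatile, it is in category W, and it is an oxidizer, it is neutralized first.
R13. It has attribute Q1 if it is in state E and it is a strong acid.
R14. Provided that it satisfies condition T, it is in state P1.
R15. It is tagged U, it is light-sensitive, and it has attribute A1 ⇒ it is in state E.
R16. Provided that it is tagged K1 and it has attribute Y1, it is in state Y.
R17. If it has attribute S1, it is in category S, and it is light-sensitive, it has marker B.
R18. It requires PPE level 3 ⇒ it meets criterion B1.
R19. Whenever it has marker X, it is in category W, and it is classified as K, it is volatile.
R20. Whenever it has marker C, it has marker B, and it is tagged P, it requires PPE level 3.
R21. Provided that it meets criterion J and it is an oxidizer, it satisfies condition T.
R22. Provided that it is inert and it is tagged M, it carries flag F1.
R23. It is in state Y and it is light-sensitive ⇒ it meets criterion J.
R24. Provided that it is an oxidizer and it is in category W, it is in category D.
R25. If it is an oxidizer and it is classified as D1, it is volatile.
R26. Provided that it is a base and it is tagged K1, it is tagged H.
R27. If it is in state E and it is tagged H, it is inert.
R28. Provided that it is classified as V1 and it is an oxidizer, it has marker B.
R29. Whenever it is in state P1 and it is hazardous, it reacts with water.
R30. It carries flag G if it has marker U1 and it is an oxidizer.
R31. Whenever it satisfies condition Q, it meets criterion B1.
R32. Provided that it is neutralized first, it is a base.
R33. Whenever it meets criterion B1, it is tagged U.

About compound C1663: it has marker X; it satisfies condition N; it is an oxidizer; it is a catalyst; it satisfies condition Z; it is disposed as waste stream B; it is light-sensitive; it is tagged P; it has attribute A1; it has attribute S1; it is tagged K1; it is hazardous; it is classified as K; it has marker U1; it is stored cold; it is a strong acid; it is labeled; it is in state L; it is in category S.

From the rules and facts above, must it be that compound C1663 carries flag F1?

Forward chaining from the given facts derives: has marker C, is in state Y, has marker B, requires PPE level 3, meets criterion J, carries flag G, meets criterion B1, satisfies condition T, is tagged U, is in state P1, is in state E, reacts with water, has attribute Q1.
The only rule concluding "it carries flag F1" is R22, which needs "it is inert"; that is never established.

No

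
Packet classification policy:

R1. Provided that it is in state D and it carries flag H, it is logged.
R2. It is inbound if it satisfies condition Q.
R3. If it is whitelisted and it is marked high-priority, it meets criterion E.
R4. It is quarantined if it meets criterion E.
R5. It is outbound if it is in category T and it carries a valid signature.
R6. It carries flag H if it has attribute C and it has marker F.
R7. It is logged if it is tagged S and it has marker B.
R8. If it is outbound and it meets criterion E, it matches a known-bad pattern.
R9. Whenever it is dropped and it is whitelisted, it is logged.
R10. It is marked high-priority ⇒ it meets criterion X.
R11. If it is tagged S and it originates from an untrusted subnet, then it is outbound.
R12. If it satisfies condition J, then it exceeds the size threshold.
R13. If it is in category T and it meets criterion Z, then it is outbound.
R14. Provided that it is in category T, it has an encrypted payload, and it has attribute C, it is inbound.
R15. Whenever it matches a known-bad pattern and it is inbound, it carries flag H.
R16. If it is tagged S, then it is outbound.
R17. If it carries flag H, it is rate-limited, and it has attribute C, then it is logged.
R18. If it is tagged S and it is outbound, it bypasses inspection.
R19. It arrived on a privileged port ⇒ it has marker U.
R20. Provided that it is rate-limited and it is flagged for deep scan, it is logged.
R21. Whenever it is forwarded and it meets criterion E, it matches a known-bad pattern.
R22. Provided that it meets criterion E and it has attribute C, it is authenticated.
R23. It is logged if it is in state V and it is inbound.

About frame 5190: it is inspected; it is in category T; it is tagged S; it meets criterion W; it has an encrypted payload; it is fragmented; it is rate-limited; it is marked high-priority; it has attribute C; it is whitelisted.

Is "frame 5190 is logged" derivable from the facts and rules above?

Yes

By R3 (it is whitelisted, it is marked high-priority): it meets criterion E.
By R14 (it is in category T, it has an encrypted payload, it has attribute C): it is inbound.
By R16 (it is tagged S): it is outbound.
By R8 (it is outbound, it meets criterion E): it matches a known-bad pattern.
By R15 (it matches a known-bad pattern, it is inbound): it carries flag H.
By R17 (it carries flag H, it is rate-limited, it has attribute C): it is logged.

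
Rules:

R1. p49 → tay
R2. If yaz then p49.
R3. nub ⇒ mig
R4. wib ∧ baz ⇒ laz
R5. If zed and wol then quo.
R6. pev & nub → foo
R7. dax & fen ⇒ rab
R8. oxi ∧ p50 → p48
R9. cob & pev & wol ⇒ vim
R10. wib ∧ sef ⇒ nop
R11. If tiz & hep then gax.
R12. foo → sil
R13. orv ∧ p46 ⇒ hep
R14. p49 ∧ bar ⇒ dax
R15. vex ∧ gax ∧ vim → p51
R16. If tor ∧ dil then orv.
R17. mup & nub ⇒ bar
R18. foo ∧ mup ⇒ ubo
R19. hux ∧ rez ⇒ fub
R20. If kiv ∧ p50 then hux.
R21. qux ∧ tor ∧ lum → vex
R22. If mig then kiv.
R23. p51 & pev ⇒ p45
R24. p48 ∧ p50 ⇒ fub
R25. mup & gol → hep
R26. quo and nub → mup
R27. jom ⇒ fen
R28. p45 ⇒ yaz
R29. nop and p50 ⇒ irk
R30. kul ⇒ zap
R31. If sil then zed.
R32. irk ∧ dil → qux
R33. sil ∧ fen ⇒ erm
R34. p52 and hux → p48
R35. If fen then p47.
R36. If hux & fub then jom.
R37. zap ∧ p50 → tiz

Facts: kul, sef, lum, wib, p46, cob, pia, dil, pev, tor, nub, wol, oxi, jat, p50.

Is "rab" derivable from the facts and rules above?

Yes

mig  (by R3: nub)
foo  (by R6: pev, nub)
p48  (by R8: oxi, p50)
vim  (by R9: cob, pev, wol)
nop  (by R10: wib, sef)
sil  (by R12: foo)
orv  (by R16: tor, dil)
kiv  (by R22: mig)
fub  (by R24: p48, p50)
irk  (by R29: nop, p50)
zap  (by R30: kul)
zed  (by R31: sil)
qux  (by R32: irk, dil)
tiz  (by R37: zap, p50)
quo  (by R5: zed, wol)
hep  (by R13: orv, p46)
hux  (by R20: kiv, p50)
vex  (by R21: qux, tor, lum)
mup  (by R26: quo, nub)
jom  (by R36: hux, fub)
gax  (by R11: tiz, hep)
p51  (by R15: vex, gax, vim)
bar  (by R17: mup, nub)
p45  (by R23: p51, pev)
fen  (by R27: jom)
yaz  (by R28: p45)
p49  (by R2: yaz)
dax  (by R14: p49, bar)
rab  (by R7: dax, fen)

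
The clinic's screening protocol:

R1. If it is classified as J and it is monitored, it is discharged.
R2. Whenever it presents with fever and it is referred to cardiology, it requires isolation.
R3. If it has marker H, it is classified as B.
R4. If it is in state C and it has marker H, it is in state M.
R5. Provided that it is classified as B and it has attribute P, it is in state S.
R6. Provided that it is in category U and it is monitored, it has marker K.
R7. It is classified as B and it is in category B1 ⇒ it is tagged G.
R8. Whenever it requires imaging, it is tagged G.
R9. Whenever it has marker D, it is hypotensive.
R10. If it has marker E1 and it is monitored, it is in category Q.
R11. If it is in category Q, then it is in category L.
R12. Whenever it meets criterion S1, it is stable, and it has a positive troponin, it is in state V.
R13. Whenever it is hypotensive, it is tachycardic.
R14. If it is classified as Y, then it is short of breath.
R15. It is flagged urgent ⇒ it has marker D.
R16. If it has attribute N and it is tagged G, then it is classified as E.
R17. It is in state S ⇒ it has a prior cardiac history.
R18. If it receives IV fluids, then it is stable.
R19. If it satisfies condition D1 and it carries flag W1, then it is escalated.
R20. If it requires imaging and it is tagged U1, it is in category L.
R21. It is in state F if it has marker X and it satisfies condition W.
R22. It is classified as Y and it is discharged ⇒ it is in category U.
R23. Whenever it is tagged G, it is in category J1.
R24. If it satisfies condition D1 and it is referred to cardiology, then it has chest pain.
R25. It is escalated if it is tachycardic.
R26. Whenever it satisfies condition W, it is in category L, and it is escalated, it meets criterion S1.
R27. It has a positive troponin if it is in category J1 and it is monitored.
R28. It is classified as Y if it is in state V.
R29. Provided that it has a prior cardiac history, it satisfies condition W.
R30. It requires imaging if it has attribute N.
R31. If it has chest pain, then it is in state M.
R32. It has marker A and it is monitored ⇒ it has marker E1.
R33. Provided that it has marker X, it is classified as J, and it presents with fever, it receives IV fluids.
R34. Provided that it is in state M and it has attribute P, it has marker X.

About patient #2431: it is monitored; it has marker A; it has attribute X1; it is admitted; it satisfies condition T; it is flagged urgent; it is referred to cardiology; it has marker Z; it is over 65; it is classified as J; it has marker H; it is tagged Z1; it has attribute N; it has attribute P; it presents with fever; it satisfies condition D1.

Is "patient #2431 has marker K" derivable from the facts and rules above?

Yes

By R1 (it is classified as J, it is monitored): it is discharged.
By R3 (it has marker H): it is classified as B.
By R5 (it is classified as B, it has attribute P): it is in state S.
By R15 (it is flagged urgent): it has marker D.
By R17 (it is in state S): it has a prior cardiac history.
By R24 (it satisfies condition D1, it is referred to cardiology): it has chest pain.
By R29 (it has a prior cardiac history): it satisfies condition W.
By R30 (it has attribute N): it requires imaging.
By R31 (it has chest pain): it is in state M.
By R32 (it has marker A, it is monitored): it has marker E1.
By R34 (it is in state M, it has attribute P): it has marker X.
By R8 (it requires imaging): it is tagged G.
By R9 (it has marker D): it is hypotensive.
By R10 (it has marker E1, it is monitored): it is in category Q.
By R11 (it is in category Q): it is in category L.
By R13 (it is hypotensive): it is tachycardic.
By R23 (it is tagged G): it is in category J1.
By R25 (it is tachycardic): it is escalated.
By R26 (it satisfies condition W, it is in category L, it is escalated): it meets criterion S1.
By R27 (it is in category J1, it is monitored): it has a positive troponin.
By R33 (it has marker X, it is classified as J, it presents with fever): it receives IV fluids.
By R18 (it receives IV fluids): it is stable.
By R12 (it meets criterion S1, it is stable, it has a positive troponin): it is in state V.
By R28 (it is in state V): it is classified as Y.
By R22 (it is classified as Y, it is discharged): it is in category U.
By R6 (it is in category U, it is monitored): it has marker K.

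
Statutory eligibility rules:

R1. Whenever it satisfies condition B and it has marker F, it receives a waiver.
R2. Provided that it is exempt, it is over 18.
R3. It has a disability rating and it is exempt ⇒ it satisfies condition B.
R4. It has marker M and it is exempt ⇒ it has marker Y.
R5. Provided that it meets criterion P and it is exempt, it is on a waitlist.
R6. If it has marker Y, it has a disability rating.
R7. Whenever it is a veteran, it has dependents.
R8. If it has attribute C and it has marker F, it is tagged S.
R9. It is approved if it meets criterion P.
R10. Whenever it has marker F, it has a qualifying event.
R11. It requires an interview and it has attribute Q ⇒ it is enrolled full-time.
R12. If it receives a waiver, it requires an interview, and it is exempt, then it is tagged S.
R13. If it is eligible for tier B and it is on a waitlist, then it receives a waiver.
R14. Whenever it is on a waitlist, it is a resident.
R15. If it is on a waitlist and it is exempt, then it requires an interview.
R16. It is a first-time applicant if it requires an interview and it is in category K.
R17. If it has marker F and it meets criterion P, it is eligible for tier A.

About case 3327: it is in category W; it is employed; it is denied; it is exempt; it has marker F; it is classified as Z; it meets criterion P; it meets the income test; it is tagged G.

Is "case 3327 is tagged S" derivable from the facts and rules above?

Forward chaining from the given facts derives: is over 18, is on a waitlist, is approved, has a qualifying event, is a resident, requires an interview, is eligible for tier A.
Rules concluding "it is tagged S": R8 needs "it has attribute C"; R12 needs "it receives a waiver" — none of these are established.

No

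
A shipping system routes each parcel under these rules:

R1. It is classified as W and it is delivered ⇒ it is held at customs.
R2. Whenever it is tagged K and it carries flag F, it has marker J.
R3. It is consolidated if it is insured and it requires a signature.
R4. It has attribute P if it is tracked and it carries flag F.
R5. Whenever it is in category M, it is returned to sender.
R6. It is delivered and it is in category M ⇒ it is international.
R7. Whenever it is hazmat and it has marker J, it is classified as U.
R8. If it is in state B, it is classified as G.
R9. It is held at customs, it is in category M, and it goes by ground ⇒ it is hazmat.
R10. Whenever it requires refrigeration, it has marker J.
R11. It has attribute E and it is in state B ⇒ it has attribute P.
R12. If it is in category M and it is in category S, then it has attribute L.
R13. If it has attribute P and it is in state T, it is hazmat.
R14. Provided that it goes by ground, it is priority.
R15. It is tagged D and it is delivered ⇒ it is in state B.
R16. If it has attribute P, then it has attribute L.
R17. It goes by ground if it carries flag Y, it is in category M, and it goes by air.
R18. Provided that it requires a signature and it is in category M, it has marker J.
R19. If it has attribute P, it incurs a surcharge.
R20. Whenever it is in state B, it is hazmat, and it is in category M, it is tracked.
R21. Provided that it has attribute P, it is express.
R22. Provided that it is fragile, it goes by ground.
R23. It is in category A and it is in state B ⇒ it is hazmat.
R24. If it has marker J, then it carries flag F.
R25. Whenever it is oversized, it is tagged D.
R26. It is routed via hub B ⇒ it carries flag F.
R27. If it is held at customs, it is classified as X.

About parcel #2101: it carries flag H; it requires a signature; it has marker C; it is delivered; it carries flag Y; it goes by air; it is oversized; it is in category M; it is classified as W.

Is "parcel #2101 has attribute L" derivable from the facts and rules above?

Yes

By R1 (it is classified as W, it is delivered): it is held at customs.
By R17 (it carries flag Y, it is in category M, it goes by air): it goes by ground.
By R18 (it requires a signature, it is in category M): it has marker J.
By R24 (it has marker J): it carries flag F.
By R25 (it is oversized): it is tagged D.
By R9 (it is held at customs, it is in category M, it goes by ground): it is hazmat.
By R15 (it is tagged D, it is delivered): it is in state B.
By R20 (it is in state B, it is hazmat, it is in category M): it is tracked.
By R4 (it is tracked, it carries flag F): it has attribute P.
By R16 (it has attribute P): it has attribute L.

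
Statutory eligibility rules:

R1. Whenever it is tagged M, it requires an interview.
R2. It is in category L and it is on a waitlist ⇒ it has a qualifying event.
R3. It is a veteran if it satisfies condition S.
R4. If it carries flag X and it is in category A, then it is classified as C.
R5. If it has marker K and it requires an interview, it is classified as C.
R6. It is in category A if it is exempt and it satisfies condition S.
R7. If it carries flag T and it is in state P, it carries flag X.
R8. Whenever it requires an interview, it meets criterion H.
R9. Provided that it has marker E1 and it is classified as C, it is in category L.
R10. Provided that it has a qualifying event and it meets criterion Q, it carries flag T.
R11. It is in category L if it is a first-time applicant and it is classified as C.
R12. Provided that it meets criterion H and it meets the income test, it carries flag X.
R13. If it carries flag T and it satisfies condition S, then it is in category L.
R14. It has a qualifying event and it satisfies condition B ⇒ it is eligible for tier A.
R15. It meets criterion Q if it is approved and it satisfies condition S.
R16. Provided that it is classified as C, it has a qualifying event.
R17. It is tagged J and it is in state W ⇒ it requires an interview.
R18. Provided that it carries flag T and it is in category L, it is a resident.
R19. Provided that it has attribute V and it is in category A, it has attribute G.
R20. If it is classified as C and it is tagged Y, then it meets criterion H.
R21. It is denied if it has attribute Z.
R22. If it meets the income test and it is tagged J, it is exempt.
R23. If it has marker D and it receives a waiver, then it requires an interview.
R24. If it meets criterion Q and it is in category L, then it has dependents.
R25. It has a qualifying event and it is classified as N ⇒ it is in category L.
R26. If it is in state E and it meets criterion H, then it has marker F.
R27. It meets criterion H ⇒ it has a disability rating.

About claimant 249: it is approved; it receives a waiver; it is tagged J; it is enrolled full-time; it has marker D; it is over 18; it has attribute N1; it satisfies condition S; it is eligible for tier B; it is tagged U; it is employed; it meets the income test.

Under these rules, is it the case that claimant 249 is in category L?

Yes

By R15 (it is approved, it satisfies condition S): it meets criterion Q.
By R22 (it meets the income test, it is tagged J): it is exempt.
By R23 (it has marker D, it receives a waiver): it requires an interview.
By R6 (it is exempt, it satisfies condition S): it is in category A.
By R8 (it requires an interview): it meets criterion H.
By R12 (it meets criterion H, it meets the income test): it carries flag X.
By R4 (it carries flag X, it is in category A): it is classified as C.
By R16 (it is classified as C): it has a qualifying event.
By R10 (it has a qualifying event, it meets criterion Q): it carries flag T.
By R13 (it carries flag T, it satisfies condition S): it is in category L.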